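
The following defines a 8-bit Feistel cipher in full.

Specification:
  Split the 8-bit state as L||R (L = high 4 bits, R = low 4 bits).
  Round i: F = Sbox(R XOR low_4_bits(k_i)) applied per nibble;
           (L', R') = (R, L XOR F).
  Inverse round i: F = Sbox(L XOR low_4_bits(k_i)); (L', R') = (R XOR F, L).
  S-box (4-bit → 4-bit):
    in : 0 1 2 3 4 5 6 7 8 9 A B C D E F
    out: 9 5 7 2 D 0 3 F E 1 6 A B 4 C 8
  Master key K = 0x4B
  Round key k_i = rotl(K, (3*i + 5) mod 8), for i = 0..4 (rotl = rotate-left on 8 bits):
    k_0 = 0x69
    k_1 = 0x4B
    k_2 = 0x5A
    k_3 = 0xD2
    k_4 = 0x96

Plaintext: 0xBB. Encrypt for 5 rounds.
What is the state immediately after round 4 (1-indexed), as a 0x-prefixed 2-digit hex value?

s_0 = plaintext = 0xBB
s_1 = Round(s_0, k_0) = 0xBC
s_2 = Round(s_1, k_1) = 0xC4
s_3 = Round(s_2, k_2) = 0x40
s_4 = Round(s_3, k_3) = 0x03
s_5 = Round(s_4, k_4) = 0x30

0x03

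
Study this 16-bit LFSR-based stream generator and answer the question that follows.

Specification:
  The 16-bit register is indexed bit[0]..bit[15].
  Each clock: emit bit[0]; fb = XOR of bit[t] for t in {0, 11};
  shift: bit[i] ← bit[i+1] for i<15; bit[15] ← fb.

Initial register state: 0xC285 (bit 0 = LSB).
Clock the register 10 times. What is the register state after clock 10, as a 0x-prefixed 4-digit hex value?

reg_0 = 0xC285
clock 1: out=1, reg = 0xE142
clock 2: out=0, reg = 0x70A1
clock 3: out=1, reg = 0xB850
clock 4: out=0, reg = 0xDC28
clock 5: out=0, reg = 0xEE14
clock 6: out=0, reg = 0xF70A
clock 7: out=0, reg = 0x7B85
clock 8: out=1, reg = 0x3DC2
clock 9: out=0, reg = 0x9EE1
clock 10: out=1, reg = 0x4F70

0x4F70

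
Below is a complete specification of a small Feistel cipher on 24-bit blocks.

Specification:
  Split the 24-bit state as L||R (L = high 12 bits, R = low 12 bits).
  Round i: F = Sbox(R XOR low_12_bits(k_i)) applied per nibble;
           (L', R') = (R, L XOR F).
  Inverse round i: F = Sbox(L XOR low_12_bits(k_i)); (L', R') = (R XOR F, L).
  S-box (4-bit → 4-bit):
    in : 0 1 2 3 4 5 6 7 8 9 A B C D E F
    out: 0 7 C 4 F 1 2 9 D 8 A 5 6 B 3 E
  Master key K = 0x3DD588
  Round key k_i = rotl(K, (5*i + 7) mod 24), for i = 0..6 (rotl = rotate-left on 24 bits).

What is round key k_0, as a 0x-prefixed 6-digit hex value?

K = 0x3DD588
k_0 = rotl(K, (5*0+7) mod 24) = rotl(K, 7) = 0xEAC41E

0xEAC41E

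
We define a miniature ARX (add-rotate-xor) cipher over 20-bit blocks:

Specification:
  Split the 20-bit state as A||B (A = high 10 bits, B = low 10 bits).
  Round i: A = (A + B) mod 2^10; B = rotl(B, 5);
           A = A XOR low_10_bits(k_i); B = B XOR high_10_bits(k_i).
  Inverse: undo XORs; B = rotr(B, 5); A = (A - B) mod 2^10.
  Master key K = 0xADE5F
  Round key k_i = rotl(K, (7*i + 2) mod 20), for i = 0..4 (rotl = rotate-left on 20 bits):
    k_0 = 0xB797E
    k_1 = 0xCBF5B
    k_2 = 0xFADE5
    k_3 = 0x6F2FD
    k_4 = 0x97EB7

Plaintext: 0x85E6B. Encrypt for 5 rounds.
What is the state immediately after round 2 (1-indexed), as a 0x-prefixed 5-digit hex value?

0xBCA92

s_0 = plaintext = 0x85E6B
s_1 = Round(s_0, k_0) = 0x7F3AD
s_2 = Round(s_1, k_1) = 0xBCA92
s_3 = Round(s_2, k_2) = 0x185BF
s_4 = Round(s_3, k_3) = 0x37651
s_5 = Round(s_4, k_4) = 0x6646D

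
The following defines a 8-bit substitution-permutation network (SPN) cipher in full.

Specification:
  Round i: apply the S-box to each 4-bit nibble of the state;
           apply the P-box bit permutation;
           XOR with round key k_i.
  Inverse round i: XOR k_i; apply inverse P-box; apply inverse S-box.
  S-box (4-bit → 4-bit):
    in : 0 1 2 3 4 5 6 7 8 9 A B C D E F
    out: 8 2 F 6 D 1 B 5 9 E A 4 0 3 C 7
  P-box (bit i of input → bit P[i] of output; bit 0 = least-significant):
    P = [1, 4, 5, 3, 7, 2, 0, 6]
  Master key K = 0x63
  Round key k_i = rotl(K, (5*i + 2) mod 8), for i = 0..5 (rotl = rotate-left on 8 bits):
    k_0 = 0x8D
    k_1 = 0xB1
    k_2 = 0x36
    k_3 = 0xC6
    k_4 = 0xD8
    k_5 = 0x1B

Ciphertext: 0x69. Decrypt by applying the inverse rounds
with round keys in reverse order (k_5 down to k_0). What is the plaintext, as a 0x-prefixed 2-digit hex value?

s_0 = ciphertext = 0x69
s_1 = InvRound(s_0, k_5) = 0x0F
s_2 = InvRound(s_1, k_4) = 0x2D
s_3 = InvRound(s_2, k_3) = 0x44
s_4 = InvRound(s_3, k_2) = 0x0F
s_5 = InvRound(s_4, k_1) = 0xD2
s_6 = InvRound(s_5, k_0) = 0x96

0x96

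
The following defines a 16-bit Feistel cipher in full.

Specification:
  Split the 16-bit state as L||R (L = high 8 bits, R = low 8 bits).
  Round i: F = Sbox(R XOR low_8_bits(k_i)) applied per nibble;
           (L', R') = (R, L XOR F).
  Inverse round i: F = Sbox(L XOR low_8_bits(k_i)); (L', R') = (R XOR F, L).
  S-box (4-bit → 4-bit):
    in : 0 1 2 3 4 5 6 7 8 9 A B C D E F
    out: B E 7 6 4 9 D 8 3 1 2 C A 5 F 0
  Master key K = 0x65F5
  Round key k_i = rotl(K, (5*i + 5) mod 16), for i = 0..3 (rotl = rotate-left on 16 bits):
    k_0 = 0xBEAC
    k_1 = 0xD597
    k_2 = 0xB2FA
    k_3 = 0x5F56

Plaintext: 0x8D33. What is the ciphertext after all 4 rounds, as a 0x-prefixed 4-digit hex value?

0x11C9

s_0 = plaintext = 0x8D33
s_1 = Round(s_0, k_0) = 0x339D
s_2 = Round(s_1, k_1) = 0x9D81
s_3 = Round(s_2, k_2) = 0x8111
s_4 = Round(s_3, k_3) = 0x11C9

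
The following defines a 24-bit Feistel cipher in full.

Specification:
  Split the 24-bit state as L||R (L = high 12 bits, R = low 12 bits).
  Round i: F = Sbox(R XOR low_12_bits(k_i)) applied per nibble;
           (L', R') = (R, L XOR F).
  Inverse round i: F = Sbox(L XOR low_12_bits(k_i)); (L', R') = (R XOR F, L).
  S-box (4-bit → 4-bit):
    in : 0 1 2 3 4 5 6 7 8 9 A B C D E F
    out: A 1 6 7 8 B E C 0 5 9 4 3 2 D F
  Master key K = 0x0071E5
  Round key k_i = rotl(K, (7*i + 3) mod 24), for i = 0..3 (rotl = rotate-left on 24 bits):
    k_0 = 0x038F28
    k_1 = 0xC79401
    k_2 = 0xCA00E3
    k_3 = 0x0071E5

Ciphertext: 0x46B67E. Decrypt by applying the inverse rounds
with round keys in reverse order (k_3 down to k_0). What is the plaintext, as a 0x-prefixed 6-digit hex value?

s_0 = ciphertext = 0x46B67E
s_1 = InvRound(s_0, k_3) = 0xD7346B
s_2 = InvRound(s_1, k_2) = 0x631D73
s_3 = InvRound(s_2, k_1) = 0xB09631
s_4 = InvRound(s_3, k_0) = 0xE50B09

0xE50B09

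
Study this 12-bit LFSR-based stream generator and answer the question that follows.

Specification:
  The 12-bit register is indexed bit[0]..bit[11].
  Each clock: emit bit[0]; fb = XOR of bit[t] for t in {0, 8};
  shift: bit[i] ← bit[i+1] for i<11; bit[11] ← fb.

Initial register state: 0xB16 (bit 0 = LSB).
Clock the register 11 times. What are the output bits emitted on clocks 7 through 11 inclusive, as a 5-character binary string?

reg_0 = 0xB16
clock 1: out=0, reg = 0xD8B
clock 2: out=1, reg = 0x6C5
clock 3: out=1, reg = 0xB62
clock 4: out=0, reg = 0xDB1
clock 5: out=1, reg = 0x6D8
clock 6: out=0, reg = 0x36C
clock 7: out=0, reg = 0x9B6
clock 8: out=0, reg = 0xCDB
clock 9: out=1, reg = 0xE6D
clock 10: out=1, reg = 0xF36
clock 11: out=0, reg = 0xF9B

00110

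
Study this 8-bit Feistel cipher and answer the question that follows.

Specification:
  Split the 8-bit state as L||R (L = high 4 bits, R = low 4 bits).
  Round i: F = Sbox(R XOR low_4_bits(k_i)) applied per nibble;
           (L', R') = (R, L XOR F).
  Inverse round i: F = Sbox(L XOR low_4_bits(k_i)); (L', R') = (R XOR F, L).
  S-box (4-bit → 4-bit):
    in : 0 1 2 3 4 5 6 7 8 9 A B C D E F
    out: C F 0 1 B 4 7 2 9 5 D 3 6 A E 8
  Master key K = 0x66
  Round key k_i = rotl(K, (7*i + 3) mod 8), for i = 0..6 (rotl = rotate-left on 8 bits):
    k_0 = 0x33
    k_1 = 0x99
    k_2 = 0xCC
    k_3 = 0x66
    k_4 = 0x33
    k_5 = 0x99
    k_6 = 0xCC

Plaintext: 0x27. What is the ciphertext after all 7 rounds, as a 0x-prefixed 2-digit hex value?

0x11

s_0 = plaintext = 0x27
s_1 = Round(s_0, k_0) = 0x79
s_2 = Round(s_1, k_1) = 0x9B
s_3 = Round(s_2, k_2) = 0xBB
s_4 = Round(s_3, k_3) = 0xB1
s_5 = Round(s_4, k_4) = 0x1B
s_6 = Round(s_5, k_5) = 0xB1
s_7 = Round(s_6, k_6) = 0x11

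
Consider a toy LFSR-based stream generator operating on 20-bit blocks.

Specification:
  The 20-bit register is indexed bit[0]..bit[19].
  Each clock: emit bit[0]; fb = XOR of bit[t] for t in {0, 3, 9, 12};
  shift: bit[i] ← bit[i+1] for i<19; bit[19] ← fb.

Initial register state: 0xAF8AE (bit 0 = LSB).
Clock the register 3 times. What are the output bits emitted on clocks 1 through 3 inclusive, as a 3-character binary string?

011

reg_0 = 0xAF8AE
clock 1: out=0, reg = 0x57C57
clock 2: out=1, reg = 0x2BE2B
clock 3: out=1, reg = 0x15F15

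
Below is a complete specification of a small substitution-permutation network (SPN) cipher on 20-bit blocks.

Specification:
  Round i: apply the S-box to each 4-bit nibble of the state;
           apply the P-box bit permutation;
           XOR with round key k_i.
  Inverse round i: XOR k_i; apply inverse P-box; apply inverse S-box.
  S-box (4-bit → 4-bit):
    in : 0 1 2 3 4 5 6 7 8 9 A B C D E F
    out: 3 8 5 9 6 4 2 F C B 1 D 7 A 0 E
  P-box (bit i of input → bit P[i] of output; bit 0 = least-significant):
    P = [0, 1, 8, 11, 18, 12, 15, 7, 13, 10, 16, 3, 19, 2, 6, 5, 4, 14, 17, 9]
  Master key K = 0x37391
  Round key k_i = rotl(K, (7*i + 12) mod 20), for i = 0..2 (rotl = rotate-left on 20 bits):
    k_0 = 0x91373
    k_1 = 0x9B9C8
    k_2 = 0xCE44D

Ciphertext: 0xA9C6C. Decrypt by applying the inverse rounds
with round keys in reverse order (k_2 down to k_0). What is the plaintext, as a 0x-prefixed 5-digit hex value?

0xEC3D9

s_0 = ciphertext = 0xA9C6C
s_1 = InvRound(s_0, k_2) = 0x41A03
s_2 = InvRound(s_1, k_1) = 0x12BBC
s_3 = InvRound(s_2, k_0) = 0xEC3D9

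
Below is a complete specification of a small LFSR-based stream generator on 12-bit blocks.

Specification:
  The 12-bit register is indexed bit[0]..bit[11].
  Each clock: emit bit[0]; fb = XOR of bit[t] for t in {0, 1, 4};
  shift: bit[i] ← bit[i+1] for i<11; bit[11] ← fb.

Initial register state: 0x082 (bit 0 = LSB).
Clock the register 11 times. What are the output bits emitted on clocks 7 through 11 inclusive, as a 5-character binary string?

reg_0 = 0x082
clock 1: out=0, reg = 0x841
clock 2: out=1, reg = 0xC20
clock 3: out=0, reg = 0x610
clock 4: out=0, reg = 0xB08
clock 5: out=0, reg = 0x584
clock 6: out=0, reg = 0x2C2
clock 7: out=0, reg = 0x961
clock 8: out=1, reg = 0xCB0
clock 9: out=0, reg = 0xE58
clock 10: out=0, reg = 0xF2C
clock 11: out=0, reg = 0x796

01000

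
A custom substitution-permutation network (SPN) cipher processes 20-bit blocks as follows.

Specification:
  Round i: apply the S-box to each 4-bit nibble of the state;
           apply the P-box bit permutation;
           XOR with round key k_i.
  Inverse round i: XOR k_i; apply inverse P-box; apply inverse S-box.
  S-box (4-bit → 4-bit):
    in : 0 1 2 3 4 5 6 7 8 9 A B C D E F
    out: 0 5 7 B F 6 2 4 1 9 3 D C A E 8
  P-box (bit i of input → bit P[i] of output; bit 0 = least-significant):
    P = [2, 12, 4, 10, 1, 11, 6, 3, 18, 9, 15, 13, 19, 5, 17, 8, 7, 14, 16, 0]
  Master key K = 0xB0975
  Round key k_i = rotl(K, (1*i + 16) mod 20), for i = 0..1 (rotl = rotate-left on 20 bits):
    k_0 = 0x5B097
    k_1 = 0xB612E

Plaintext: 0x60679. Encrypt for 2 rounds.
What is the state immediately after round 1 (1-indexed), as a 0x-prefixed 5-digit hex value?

s_0 = plaintext = 0x60679
s_1 = Round(s_0, k_0) = 0x5F6D3
s_2 = Round(s_1, k_1) = 0xA3E22

0x5F6D3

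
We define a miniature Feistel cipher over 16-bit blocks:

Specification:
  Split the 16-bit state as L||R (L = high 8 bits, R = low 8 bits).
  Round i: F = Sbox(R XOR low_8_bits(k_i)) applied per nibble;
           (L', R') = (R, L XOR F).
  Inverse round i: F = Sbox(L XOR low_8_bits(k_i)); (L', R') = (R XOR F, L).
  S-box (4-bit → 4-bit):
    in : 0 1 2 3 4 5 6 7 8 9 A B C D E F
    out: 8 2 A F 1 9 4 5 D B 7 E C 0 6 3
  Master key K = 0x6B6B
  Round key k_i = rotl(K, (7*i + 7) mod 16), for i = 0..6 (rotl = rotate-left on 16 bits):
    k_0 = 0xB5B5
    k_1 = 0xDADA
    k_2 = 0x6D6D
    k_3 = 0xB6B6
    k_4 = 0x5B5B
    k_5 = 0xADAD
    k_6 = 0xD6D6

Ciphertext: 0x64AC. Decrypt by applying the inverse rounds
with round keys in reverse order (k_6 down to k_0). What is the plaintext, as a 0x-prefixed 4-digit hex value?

s_0 = ciphertext = 0x64AC
s_1 = InvRound(s_0, k_6) = 0x4664
s_2 = InvRound(s_1, k_5) = 0x0A46
s_3 = InvRound(s_2, k_4) = 0xD40A
s_4 = InvRound(s_3, k_3) = 0x40D4
s_5 = InvRound(s_4, k_2) = 0x7440
s_6 = InvRound(s_5, k_1) = 0x3674
s_7 = InvRound(s_6, k_0) = 0xAB36

0xAB36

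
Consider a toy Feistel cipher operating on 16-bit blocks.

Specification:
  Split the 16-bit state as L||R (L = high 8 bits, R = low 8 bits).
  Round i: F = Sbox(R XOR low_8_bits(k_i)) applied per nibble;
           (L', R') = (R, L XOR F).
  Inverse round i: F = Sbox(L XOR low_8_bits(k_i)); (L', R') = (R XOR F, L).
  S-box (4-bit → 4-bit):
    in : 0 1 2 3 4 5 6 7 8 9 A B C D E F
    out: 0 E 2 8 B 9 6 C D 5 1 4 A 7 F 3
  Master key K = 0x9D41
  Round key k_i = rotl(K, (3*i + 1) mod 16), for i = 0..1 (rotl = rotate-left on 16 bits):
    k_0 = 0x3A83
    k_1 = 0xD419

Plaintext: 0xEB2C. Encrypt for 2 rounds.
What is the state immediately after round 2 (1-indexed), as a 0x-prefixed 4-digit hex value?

0xF8D2

s_0 = plaintext = 0xEB2C
s_1 = Round(s_0, k_0) = 0x2CF8
s_2 = Round(s_1, k_1) = 0xF8D2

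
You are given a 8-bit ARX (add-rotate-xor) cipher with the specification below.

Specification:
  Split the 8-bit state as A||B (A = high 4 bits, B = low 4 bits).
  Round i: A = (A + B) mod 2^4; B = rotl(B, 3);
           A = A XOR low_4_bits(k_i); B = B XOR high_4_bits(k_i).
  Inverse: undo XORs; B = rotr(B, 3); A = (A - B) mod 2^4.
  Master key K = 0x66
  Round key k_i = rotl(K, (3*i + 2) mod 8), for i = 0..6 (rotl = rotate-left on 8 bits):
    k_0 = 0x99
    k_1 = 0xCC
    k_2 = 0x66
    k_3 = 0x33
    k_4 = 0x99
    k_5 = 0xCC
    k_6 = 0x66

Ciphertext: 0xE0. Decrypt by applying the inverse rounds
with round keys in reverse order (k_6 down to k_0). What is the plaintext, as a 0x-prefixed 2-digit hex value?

0xF3

s_0 = ciphertext = 0xE0
s_1 = InvRound(s_0, k_6) = 0xCC
s_2 = InvRound(s_1, k_5) = 0x00
s_3 = InvRound(s_2, k_4) = 0x63
s_4 = InvRound(s_3, k_3) = 0x50
s_5 = InvRound(s_4, k_2) = 0x7C
s_6 = InvRound(s_5, k_1) = 0xB0
s_7 = InvRound(s_6, k_0) = 0xF3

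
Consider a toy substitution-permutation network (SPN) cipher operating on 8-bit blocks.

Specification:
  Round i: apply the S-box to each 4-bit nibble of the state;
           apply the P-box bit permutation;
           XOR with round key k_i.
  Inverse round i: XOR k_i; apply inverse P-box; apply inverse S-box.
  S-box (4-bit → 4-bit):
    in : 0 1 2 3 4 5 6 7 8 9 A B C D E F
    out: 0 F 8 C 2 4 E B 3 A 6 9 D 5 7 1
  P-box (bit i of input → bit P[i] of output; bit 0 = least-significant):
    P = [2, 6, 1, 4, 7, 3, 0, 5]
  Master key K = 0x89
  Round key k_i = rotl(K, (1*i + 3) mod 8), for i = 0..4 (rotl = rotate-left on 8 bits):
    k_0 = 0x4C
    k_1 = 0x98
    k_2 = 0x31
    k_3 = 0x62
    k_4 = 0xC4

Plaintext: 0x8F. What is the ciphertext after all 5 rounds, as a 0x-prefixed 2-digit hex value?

s_0 = plaintext = 0x8F
s_1 = Round(s_0, k_0) = 0xC0
s_2 = Round(s_1, k_1) = 0x39
s_3 = Round(s_2, k_2) = 0x40
s_4 = Round(s_3, k_3) = 0x6A
s_5 = Round(s_4, k_4) = 0xAF

0xAF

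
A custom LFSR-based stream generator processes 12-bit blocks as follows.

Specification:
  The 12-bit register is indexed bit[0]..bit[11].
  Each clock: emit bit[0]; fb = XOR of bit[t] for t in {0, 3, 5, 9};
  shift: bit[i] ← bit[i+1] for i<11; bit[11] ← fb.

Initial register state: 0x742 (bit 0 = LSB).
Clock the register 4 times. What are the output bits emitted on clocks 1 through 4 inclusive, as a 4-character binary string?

reg_0 = 0x742
clock 1: out=0, reg = 0xBA1
clock 2: out=1, reg = 0xDD0
clock 3: out=0, reg = 0x6E8
clock 4: out=0, reg = 0xB74

0100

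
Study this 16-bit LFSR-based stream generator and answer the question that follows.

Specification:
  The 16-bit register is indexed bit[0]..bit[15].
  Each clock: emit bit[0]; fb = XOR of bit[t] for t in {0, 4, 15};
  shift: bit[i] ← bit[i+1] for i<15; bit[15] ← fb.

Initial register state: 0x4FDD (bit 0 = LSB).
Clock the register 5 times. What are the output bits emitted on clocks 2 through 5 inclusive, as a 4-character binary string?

0111

reg_0 = 0x4FDD
clock 1: out=1, reg = 0x27EE
clock 2: out=0, reg = 0x13F7
clock 3: out=1, reg = 0x09FB
clock 4: out=1, reg = 0x04FD
clock 5: out=1, reg = 0x027E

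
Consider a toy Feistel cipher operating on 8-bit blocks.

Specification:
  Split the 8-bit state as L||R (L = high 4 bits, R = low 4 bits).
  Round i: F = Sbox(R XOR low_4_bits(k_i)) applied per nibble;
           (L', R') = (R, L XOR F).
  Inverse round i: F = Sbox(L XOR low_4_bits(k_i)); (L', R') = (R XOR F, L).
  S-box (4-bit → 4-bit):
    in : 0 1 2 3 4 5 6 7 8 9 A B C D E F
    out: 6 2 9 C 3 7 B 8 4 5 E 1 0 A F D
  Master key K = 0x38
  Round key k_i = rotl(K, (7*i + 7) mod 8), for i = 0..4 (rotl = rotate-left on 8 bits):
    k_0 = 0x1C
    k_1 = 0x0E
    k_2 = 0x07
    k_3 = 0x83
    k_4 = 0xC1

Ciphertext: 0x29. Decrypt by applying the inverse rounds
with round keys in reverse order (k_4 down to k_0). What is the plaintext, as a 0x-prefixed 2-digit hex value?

s_0 = ciphertext = 0x29
s_1 = InvRound(s_0, k_4) = 0x52
s_2 = InvRound(s_1, k_3) = 0x95
s_3 = InvRound(s_2, k_2) = 0xA9
s_4 = InvRound(s_3, k_1) = 0xAA
s_5 = InvRound(s_4, k_0) = 0x1A

0x1A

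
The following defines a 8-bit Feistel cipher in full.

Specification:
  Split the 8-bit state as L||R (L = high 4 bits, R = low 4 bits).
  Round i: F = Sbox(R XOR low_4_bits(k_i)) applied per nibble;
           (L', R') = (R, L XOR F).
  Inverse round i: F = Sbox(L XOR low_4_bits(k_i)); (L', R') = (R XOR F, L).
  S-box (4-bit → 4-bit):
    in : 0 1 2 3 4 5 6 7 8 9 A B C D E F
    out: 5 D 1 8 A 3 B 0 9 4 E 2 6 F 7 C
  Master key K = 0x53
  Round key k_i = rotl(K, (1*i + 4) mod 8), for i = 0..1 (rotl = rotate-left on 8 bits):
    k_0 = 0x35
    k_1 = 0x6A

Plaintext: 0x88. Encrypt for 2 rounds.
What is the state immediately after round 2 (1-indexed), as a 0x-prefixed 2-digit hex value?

0x77

s_0 = plaintext = 0x88
s_1 = Round(s_0, k_0) = 0x87
s_2 = Round(s_1, k_1) = 0x77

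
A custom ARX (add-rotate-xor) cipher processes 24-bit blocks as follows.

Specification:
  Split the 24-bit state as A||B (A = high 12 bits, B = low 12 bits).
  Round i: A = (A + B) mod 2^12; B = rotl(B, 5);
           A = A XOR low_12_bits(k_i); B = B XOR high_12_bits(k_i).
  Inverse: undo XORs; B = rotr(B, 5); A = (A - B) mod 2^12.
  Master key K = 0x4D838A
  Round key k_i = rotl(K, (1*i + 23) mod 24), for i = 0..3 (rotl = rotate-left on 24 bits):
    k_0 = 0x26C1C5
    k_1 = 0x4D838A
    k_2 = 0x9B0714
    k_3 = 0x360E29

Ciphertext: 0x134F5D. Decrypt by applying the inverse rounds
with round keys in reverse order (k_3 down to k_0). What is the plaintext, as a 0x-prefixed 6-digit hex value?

0x5AC798

s_0 = ciphertext = 0x134F5D
s_1 = InvRound(s_0, k_3) = 0x03CEE1
s_2 = InvRound(s_1, k_2) = 0xE6E8BA
s_3 = InvRound(s_2, k_1) = 0xC81163
s_4 = InvRound(s_3, k_0) = 0x5AC798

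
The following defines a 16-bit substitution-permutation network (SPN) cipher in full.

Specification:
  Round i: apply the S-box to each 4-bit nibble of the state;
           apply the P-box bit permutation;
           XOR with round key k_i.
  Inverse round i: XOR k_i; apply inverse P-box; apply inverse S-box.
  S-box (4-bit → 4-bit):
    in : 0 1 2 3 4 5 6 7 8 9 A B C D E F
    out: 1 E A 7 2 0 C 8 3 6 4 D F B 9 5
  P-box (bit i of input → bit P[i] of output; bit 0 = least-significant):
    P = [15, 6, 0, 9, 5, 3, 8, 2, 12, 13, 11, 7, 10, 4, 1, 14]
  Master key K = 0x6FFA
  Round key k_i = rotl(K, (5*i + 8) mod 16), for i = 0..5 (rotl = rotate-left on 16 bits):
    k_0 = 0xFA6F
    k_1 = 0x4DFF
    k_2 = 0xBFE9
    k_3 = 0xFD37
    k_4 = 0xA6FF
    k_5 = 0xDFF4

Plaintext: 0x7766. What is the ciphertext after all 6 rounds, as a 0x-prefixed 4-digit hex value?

s_0 = plaintext = 0x7766
s_1 = Round(s_0, k_0) = 0xB9EA
s_2 = Round(s_1, k_1) = 0x21D8
s_3 = Round(s_2, k_2) = 0x5715
s_4 = Round(s_3, k_3) = 0xFCBB
s_5 = Round(s_4, k_4) = 0x1958
s_6 = Round(s_5, k_5) = 0x37A6

0x37A6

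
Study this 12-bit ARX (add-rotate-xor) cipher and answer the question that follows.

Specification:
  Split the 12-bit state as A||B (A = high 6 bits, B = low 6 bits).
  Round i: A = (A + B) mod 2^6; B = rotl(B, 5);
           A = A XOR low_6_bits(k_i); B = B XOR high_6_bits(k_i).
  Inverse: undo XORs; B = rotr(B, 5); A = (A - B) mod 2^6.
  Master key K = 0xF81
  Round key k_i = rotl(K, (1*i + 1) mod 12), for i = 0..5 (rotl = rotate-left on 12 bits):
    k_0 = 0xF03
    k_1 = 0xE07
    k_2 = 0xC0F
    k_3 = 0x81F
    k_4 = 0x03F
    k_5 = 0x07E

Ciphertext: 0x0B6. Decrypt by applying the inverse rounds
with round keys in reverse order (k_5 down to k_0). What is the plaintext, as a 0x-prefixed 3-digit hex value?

0xCA3

s_0 = ciphertext = 0x0B6
s_1 = InvRound(s_0, k_5) = 0x36F
s_2 = InvRound(s_1, k_4) = 0x4DF
s_3 = InvRound(s_2, k_3) = 0x37F
s_4 = InvRound(s_3, k_2) = 0x91E
s_5 = InvRound(s_4, k_1) = 0x58D
s_6 = InvRound(s_5, k_0) = 0xCA3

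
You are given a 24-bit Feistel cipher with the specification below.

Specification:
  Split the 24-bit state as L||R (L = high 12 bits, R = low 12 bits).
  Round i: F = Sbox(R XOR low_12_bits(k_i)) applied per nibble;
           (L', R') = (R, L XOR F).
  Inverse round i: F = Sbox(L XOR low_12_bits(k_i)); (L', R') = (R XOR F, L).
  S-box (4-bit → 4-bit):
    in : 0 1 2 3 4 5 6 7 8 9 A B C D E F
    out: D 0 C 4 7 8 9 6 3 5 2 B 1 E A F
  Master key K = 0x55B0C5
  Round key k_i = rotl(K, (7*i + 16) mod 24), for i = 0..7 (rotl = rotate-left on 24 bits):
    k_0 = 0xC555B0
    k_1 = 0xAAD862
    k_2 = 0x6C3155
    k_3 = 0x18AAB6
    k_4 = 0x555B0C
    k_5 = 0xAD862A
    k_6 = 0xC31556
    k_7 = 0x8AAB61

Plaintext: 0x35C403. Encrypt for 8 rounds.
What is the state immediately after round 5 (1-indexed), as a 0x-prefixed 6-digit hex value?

s_0 = plaintext = 0x35C403
s_1 = Round(s_0, k_0) = 0x4033E8
s_2 = Round(s_1, k_1) = 0x3E8F31
s_3 = Round(s_2, k_2) = 0xF3197F
s_4 = Round(s_3, k_3) = 0x97FB24
s_5 = Round(s_4, k_4) = 0xB244BC
s_6 = Round(s_5, k_5) = 0x4BC77D
s_7 = Round(s_6, k_6) = 0x77D877
s_8 = Round(s_7, k_7) = 0x877374

0xB244BC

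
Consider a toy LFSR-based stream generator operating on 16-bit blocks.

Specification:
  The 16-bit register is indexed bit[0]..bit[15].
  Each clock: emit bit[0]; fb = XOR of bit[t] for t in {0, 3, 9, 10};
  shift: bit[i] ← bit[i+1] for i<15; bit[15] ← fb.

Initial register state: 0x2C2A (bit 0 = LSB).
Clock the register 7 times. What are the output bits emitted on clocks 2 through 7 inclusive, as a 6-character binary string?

101010

reg_0 = 0x2C2A
clock 1: out=0, reg = 0x1615
clock 2: out=1, reg = 0x8B0A
clock 3: out=0, reg = 0x4585
clock 4: out=1, reg = 0x22C2
clock 5: out=0, reg = 0x9161
clock 6: out=1, reg = 0xC8B0
clock 7: out=0, reg = 0x6458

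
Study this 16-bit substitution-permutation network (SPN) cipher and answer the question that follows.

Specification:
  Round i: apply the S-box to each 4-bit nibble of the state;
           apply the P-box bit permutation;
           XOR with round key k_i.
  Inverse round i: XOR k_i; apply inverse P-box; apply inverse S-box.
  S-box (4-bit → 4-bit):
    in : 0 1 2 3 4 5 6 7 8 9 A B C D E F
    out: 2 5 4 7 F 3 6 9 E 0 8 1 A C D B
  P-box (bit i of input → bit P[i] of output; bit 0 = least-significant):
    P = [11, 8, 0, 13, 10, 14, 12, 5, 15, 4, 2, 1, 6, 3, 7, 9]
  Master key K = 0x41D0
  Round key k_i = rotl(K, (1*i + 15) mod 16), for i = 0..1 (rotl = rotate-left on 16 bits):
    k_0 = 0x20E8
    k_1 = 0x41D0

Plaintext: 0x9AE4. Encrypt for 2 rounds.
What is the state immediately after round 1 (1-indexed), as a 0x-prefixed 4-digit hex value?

s_0 = plaintext = 0x9AE4
s_1 = Round(s_0, k_0) = 0x1DCB
s_2 = Round(s_1, k_1) = 0x0936

0x1DCB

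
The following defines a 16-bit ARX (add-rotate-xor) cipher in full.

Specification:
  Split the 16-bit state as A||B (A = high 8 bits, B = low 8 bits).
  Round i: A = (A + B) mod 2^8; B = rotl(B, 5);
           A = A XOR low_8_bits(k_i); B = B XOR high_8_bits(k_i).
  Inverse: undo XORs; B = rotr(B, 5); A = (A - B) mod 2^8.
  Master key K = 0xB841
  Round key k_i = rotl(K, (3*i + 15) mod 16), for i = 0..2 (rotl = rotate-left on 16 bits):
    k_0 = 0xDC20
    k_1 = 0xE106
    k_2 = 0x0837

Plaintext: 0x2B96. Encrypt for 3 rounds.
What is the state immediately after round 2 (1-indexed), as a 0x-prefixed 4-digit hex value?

s_0 = plaintext = 0x2B96
s_1 = Round(s_0, k_0) = 0xE10E
s_2 = Round(s_1, k_1) = 0xE920
s_3 = Round(s_2, k_2) = 0x3E0C

0xE920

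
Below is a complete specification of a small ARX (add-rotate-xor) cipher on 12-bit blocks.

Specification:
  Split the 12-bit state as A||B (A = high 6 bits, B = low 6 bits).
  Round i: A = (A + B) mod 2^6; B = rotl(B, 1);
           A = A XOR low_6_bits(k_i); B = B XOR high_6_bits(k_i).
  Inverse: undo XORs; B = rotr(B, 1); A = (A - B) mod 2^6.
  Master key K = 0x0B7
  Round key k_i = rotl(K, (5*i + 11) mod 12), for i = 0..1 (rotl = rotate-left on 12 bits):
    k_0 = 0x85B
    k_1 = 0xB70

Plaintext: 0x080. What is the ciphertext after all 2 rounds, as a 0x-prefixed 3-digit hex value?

s_0 = plaintext = 0x080
s_1 = Round(s_0, k_0) = 0x661
s_2 = Round(s_1, k_1) = 0x2AE

0x2AE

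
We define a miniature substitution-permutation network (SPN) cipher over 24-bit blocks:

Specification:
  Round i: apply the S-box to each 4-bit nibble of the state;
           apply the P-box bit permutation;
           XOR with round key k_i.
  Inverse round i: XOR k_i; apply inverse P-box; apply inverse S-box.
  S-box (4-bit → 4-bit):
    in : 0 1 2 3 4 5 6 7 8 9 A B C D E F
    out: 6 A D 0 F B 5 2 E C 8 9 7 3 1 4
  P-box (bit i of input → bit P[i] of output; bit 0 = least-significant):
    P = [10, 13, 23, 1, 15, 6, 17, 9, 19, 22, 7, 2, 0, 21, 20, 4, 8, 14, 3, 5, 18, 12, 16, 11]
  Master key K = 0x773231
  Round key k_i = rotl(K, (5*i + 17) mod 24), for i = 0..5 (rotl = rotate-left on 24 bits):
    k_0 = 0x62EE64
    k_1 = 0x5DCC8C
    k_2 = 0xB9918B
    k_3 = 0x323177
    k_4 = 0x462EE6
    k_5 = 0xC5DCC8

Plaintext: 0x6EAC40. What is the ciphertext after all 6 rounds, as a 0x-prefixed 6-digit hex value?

0xA84F45

s_0 = plaintext = 0x6EAC40
s_1 = Round(s_0, k_0) = 0xAD4DB4
s_2 = Round(s_1, k_1) = 0xA5239F
s_3 = Round(s_2, k_2) = 0x2BDABA
s_4 = Round(s_3, k_3) = 0x17BA50
s_5 = Round(s_4, k_4) = 0xC6D4B3
s_6 = Round(s_5, k_5) = 0xA84F45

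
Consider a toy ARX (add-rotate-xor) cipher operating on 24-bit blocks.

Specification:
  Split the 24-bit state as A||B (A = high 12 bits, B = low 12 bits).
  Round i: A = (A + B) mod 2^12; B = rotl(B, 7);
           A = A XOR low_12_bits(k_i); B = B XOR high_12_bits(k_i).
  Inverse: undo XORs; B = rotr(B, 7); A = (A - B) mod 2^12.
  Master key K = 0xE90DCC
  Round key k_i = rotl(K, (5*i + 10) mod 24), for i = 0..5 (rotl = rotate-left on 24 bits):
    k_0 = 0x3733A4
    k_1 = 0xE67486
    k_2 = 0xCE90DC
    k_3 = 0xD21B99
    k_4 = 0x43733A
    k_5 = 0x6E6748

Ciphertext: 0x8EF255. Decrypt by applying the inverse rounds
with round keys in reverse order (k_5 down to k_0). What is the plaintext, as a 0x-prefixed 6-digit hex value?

0x6CE3DF

s_0 = ciphertext = 0x8EF255
s_1 = InvRound(s_0, k_5) = 0x93E669
s_2 = InvRound(s_1, k_4) = 0xE40BC4
s_3 = InvRound(s_2, k_3) = 0x92CCAD
s_4 = InvRound(s_3, k_2) = 0x170880
s_5 = InvRound(s_4, k_1) = 0x909CED
s_6 = InvRound(s_5, k_0) = 0x6CE3DF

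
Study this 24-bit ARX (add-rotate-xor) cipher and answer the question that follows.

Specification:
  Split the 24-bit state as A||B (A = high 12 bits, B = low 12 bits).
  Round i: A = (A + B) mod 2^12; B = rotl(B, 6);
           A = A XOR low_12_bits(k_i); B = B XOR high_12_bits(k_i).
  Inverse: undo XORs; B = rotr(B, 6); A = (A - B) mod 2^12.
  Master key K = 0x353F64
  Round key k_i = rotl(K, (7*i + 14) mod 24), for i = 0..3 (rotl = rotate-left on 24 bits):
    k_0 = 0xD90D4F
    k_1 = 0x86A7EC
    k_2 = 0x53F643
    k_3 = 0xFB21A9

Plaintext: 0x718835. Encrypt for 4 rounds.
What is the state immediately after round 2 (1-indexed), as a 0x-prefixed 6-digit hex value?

0x51E469

s_0 = plaintext = 0x718835
s_1 = Round(s_0, k_0) = 0x2020F0
s_2 = Round(s_1, k_1) = 0x51E469
s_3 = Round(s_2, k_2) = 0xFC4F6E
s_4 = Round(s_3, k_3) = 0xE9B40F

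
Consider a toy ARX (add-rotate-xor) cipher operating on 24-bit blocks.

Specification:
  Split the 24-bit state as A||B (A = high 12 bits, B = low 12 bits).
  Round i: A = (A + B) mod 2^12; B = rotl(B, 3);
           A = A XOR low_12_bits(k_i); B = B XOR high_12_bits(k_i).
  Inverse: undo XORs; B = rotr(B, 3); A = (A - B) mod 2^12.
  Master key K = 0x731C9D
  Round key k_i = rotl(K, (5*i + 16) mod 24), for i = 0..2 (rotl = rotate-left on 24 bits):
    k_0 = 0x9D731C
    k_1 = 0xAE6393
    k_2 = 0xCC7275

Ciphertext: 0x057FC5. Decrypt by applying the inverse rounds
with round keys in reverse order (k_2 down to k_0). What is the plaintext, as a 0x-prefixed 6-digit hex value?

s_0 = ciphertext = 0x057FC5
s_1 = InvRound(s_0, k_2) = 0xDC2460
s_2 = InvRound(s_1, k_1) = 0x081DD0
s_3 = InvRound(s_2, k_0) = 0x51DE80

0x51DE80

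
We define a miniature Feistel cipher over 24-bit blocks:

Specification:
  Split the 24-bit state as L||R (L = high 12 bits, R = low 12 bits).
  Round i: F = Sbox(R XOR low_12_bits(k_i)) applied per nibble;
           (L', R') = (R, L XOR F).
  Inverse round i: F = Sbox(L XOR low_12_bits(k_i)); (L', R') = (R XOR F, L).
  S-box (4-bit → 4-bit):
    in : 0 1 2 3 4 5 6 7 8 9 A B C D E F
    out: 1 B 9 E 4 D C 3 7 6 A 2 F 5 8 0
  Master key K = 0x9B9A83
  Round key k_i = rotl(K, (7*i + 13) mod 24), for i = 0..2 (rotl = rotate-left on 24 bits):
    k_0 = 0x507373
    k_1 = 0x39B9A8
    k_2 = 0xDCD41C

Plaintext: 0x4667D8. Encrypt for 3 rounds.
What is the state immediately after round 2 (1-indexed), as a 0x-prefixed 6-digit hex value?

0x0C4117

s_0 = plaintext = 0x4667D8
s_1 = Round(s_0, k_0) = 0x7D80C4
s_2 = Round(s_1, k_1) = 0x0C4117
s_3 = Round(s_2, k_2) = 0x117DD6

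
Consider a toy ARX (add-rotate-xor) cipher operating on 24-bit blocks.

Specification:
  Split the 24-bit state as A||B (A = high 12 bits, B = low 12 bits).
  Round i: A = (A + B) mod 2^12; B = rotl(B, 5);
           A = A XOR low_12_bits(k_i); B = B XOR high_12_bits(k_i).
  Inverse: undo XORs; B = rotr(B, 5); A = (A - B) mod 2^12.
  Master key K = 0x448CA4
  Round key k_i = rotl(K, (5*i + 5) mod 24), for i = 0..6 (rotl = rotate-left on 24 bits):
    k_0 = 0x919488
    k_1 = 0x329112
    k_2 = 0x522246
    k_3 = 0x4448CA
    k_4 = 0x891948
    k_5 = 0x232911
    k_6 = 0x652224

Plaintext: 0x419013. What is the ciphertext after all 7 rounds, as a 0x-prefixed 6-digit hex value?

0x97EE7D

s_0 = plaintext = 0x419013
s_1 = Round(s_0, k_0) = 0x0A4B79
s_2 = Round(s_1, k_1) = 0xD0FC1F
s_3 = Round(s_2, k_2) = 0xB686DA
s_4 = Round(s_3, k_3) = 0xA88F09
s_5 = Round(s_4, k_4) = 0x0D99AF
s_6 = Round(s_5, k_5) = 0x3997C1
s_7 = Round(s_6, k_6) = 0x97EE7D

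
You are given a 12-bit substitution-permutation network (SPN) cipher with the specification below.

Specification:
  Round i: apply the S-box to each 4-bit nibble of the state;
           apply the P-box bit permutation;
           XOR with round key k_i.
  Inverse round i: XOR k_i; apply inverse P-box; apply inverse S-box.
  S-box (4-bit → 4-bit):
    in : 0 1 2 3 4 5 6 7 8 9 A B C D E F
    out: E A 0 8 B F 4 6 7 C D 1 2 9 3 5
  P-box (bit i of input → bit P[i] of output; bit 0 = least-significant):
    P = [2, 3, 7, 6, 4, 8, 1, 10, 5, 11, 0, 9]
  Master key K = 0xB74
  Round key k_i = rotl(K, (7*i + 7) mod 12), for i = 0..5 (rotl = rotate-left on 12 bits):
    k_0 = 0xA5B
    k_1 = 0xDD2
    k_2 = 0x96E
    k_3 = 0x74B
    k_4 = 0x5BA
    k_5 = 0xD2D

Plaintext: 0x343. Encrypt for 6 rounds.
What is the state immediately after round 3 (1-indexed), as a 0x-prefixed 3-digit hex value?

0xB11

s_0 = plaintext = 0x343
s_1 = Round(s_0, k_0) = 0xD0B
s_2 = Round(s_1, k_1) = 0xAF4
s_3 = Round(s_2, k_2) = 0xB11
s_4 = Round(s_3, k_3) = 0x223
s_5 = Round(s_4, k_4) = 0x5FA
s_6 = Round(s_5, k_5) = 0x7DA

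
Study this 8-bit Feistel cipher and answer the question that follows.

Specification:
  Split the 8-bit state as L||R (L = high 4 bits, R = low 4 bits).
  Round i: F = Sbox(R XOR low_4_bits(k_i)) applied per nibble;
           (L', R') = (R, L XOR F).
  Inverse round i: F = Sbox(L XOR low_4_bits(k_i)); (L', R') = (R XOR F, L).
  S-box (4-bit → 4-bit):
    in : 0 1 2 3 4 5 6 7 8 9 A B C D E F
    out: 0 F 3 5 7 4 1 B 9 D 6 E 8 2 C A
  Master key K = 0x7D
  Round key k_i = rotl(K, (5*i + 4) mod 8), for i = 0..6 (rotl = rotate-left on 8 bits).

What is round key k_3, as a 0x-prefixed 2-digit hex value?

K = 0x7D
k_0 = rotl(K, (5*0+4) mod 8) = rotl(K, 4) = 0xD7
k_1 = rotl(K, (5*1+4) mod 8) = rotl(K, 1) = 0xFA
k_2 = rotl(K, (5*2+4) mod 8) = rotl(K, 6) = 0x5F
k_3 = rotl(K, (5*3+4) mod 8) = rotl(K, 3) = 0xEB

0xEB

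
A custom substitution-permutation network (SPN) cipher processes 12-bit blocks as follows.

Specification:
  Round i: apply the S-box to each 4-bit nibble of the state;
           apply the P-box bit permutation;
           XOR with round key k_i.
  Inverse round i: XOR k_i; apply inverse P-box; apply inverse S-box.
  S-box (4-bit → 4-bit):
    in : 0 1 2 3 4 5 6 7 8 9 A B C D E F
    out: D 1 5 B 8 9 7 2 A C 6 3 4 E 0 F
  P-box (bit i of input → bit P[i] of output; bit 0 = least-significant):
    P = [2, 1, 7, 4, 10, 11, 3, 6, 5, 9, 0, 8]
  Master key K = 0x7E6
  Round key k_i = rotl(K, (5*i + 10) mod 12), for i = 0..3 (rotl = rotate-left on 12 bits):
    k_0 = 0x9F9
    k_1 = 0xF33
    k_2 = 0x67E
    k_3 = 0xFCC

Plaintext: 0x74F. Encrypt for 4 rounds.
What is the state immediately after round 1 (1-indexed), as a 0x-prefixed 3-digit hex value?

s_0 = plaintext = 0x74F
s_1 = Round(s_0, k_0) = 0xB2F
s_2 = Round(s_1, k_1) = 0x98D
s_3 = Round(s_2, k_2) = 0xFAD
s_4 = Round(s_3, k_3) = 0x477

0xB2F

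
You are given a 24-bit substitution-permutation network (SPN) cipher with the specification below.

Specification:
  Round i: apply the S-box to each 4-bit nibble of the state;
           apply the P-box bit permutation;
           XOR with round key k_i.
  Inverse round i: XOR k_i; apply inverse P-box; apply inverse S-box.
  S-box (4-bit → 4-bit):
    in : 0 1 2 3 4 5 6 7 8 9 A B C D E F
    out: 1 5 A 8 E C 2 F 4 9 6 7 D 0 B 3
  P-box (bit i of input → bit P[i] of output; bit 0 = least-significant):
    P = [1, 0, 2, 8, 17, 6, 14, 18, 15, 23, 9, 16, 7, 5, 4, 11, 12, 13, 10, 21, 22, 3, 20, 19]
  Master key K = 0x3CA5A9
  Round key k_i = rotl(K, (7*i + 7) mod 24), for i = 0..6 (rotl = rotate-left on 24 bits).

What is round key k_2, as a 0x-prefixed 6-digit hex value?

K = 0x3CA5A9
k_0 = rotl(K, (7*0+7) mod 24) = rotl(K, 7) = 0x52D49E
k_1 = rotl(K, (7*1+7) mod 24) = rotl(K, 14) = 0x6A4F29
k_2 = rotl(K, (7*2+7) mod 24) = rotl(K, 21) = 0x2794B5

0x2794B5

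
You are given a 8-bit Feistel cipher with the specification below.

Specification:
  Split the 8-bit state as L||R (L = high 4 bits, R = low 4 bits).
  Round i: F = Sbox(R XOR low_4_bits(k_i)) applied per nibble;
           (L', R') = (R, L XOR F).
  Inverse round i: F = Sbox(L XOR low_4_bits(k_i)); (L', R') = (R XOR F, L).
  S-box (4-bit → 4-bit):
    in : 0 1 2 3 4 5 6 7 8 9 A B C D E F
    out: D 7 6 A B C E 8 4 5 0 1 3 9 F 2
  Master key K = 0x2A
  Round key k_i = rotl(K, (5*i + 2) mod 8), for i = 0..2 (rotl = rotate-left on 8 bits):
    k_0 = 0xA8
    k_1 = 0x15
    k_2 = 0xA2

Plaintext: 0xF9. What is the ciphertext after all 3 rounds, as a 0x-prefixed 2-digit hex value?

s_0 = plaintext = 0xF9
s_1 = Round(s_0, k_0) = 0x98
s_2 = Round(s_1, k_1) = 0x80
s_3 = Round(s_2, k_2) = 0x0E

0x0E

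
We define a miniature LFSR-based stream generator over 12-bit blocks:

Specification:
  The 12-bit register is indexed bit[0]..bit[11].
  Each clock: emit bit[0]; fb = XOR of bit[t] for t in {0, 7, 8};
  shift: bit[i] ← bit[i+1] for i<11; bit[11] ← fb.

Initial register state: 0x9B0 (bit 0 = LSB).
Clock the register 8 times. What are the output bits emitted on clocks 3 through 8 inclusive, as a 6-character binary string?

reg_0 = 0x9B0
clock 1: out=0, reg = 0x4D8
clock 2: out=0, reg = 0xA6C
clock 3: out=0, reg = 0x536
clock 4: out=0, reg = 0xA9B
clock 5: out=1, reg = 0x54D
clock 6: out=1, reg = 0x2A6
clock 7: out=0, reg = 0x953
clock 8: out=1, reg = 0x4A9

001101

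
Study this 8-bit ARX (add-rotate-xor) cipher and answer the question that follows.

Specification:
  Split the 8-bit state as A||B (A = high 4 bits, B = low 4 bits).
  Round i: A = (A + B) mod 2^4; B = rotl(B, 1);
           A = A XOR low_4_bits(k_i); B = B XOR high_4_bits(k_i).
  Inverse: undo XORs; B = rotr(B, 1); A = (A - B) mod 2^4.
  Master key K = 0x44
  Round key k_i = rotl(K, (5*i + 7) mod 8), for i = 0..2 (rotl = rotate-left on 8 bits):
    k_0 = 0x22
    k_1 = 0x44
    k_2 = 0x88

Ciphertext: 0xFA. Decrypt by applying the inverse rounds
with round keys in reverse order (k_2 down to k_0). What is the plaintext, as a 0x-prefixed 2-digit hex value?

0x64

s_0 = ciphertext = 0xFA
s_1 = InvRound(s_0, k_2) = 0x61
s_2 = InvRound(s_1, k_1) = 0x8A
s_3 = InvRound(s_2, k_0) = 0x64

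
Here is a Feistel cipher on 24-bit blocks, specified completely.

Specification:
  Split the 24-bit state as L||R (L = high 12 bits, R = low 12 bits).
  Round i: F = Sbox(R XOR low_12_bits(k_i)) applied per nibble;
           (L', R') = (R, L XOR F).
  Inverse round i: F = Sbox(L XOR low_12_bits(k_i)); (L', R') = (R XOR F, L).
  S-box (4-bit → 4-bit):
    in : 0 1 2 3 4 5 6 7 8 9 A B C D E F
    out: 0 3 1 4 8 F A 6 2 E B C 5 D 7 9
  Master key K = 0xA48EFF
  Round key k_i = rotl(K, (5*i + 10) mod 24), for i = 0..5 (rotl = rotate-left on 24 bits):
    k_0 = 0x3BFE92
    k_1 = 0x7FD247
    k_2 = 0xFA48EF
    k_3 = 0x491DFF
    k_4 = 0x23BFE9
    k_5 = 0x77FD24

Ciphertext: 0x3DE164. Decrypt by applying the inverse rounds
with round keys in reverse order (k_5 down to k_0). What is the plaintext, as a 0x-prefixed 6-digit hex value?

s_0 = ciphertext = 0x3DE164
s_1 = InvRound(s_0, k_5) = 0x6FF3DE
s_2 = InvRound(s_1, k_4) = 0xDE46FF
s_3 = InvRound(s_2, k_3) = 0x6C3DE4
s_4 = InvRound(s_3, k_2) = 0xAF16C3
s_5 = InvRound(s_4, k_1) = 0x409AF1
s_6 = InvRound(s_5, k_0) = 0x11D409

0x11D409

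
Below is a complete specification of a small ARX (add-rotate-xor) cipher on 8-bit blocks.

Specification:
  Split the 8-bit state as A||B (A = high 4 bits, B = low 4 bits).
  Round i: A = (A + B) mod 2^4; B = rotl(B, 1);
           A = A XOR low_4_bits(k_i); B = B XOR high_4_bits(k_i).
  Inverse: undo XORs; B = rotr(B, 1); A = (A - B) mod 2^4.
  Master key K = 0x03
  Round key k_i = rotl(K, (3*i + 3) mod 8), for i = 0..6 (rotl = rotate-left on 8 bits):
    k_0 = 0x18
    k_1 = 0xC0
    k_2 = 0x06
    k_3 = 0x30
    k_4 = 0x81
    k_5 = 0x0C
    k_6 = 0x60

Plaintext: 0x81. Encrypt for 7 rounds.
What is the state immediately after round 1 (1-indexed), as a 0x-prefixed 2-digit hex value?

s_0 = plaintext = 0x81
s_1 = Round(s_0, k_0) = 0x13
s_2 = Round(s_1, k_1) = 0x4A
s_3 = Round(s_2, k_2) = 0x85
s_4 = Round(s_3, k_3) = 0xD9
s_5 = Round(s_4, k_4) = 0x7B
s_6 = Round(s_5, k_5) = 0xE7
s_7 = Round(s_6, k_6) = 0x58

0x13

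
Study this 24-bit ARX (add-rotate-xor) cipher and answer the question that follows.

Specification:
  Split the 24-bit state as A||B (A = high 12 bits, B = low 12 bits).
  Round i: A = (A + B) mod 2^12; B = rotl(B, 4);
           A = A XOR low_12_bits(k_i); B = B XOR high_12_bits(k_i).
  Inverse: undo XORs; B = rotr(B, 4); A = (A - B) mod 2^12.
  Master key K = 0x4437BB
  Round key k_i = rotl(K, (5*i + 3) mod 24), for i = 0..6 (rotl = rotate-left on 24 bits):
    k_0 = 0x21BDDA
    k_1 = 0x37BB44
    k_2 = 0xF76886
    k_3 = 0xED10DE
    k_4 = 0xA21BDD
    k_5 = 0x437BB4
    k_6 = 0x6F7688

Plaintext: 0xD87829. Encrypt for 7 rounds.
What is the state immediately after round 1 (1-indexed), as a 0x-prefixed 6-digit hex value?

s_0 = plaintext = 0xD87829
s_1 = Round(s_0, k_0) = 0x86A083
s_2 = Round(s_1, k_1) = 0x3A9B4B
s_3 = Round(s_2, k_2) = 0x672BCD
s_4 = Round(s_3, k_3) = 0x2E120A
s_5 = Round(s_4, k_4) = 0xF36A83
s_6 = Round(s_5, k_5) = 0x20DC0D
s_7 = Round(s_6, k_6) = 0x89262B

0x86A083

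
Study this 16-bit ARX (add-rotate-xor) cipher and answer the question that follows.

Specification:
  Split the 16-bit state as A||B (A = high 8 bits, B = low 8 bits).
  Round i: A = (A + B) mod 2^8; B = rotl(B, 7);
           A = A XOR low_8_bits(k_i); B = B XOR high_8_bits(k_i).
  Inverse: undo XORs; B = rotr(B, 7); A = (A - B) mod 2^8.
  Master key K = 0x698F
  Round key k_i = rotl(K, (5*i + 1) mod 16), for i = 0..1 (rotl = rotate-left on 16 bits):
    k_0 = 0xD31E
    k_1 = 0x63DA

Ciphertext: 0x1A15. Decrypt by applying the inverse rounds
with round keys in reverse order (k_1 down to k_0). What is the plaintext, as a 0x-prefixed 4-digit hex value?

s_0 = ciphertext = 0x1A15
s_1 = InvRound(s_0, k_1) = 0xD4EC
s_2 = InvRound(s_1, k_0) = 0x4C7E

0x4C7E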